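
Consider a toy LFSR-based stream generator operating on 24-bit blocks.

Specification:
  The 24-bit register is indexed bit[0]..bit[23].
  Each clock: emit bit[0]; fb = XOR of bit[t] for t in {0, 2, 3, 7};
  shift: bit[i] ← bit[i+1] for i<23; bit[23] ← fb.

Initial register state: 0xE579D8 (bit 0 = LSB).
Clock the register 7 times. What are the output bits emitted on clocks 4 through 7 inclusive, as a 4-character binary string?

1101

reg_0 = 0xE579D8
clock 1: out=0, reg = 0x72BCEC
clock 2: out=0, reg = 0xB95E76
clock 3: out=0, reg = 0xDCAF3B
clock 4: out=1, reg = 0x6E579D
clock 5: out=1, reg = 0x372BCE
clock 6: out=0, reg = 0x9B95E7
clock 7: out=1, reg = 0xCDCAF3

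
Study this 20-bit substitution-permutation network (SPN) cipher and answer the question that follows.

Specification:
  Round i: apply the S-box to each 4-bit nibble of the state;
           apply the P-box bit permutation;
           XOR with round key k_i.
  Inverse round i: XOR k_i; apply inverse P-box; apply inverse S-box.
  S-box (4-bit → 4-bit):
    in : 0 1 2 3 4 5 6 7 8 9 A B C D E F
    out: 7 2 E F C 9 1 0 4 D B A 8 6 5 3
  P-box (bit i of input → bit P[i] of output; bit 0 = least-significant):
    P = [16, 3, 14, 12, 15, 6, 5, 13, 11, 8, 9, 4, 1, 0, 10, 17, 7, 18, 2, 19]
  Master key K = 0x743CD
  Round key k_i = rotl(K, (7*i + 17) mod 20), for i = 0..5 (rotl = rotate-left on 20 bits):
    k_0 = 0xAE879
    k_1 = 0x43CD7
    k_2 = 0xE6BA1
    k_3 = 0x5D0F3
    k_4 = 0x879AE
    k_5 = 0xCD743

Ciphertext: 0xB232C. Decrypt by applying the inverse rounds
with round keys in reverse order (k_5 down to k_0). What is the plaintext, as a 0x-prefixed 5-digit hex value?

s_0 = ciphertext = 0xB232C
s_1 = InvRound(s_0, k_5) = 0xD3733
s_2 = InvRound(s_1, k_4) = 0x0D970
s_3 = InvRound(s_2, k_3) = 0xFFF76
s_4 = InvRound(s_3, k_2) = 0xE0CF5
s_5 = InvRound(s_4, k_1) = 0xC574C
s_6 = InvRound(s_5, k_0) = 0xD239C

0xD239C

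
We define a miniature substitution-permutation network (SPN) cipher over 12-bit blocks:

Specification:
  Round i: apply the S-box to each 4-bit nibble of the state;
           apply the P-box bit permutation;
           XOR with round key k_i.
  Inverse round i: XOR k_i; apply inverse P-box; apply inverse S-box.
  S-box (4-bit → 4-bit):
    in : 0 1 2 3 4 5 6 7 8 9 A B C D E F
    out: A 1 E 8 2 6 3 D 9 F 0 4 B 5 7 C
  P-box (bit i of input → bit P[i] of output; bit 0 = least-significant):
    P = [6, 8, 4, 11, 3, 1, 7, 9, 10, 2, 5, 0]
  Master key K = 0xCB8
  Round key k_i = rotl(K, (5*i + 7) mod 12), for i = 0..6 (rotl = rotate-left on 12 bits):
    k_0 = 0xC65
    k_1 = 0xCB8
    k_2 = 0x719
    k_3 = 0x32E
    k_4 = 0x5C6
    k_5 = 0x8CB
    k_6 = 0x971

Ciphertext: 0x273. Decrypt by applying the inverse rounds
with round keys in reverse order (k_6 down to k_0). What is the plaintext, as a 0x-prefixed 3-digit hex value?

s_0 = ciphertext = 0x273
s_1 = InvRound(s_0, k_6) = 0xA00
s_2 = InvRound(s_1, k_5) = 0x391
s_3 = InvRound(s_2, k_4) = 0xC0D
s_4 = InvRound(s_3, k_3) = 0x700
s_5 = InvRound(s_4, k_2) = 0x31B
s_6 = InvRound(s_5, k_1) = 0x720
s_7 = InvRound(s_6, k_0) = 0x03C

0x03C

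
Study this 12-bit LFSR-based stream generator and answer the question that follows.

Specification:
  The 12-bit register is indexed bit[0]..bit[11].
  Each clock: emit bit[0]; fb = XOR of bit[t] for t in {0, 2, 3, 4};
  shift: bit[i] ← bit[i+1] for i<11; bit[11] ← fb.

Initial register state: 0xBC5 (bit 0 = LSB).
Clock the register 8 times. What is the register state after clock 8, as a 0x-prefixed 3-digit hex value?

reg_0 = 0xBC5
clock 1: out=1, reg = 0x5E2
clock 2: out=0, reg = 0x2F1
clock 3: out=1, reg = 0x178
clock 4: out=0, reg = 0x0BC
clock 5: out=0, reg = 0x85E
clock 6: out=0, reg = 0xC2F
clock 7: out=1, reg = 0xE17
clock 8: out=1, reg = 0xF0B

0xF0B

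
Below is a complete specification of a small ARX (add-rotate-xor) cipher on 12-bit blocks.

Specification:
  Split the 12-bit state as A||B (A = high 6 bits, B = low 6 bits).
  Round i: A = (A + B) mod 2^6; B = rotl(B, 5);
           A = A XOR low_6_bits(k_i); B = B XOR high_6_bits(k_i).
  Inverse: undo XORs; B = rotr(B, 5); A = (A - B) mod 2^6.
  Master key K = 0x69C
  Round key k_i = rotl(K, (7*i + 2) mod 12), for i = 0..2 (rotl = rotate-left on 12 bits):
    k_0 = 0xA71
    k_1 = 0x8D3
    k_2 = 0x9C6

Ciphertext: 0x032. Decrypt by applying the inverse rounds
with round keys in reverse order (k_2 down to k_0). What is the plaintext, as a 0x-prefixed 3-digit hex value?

0x577

s_0 = ciphertext = 0x032
s_1 = InvRound(s_0, k_2) = 0x72A
s_2 = InvRound(s_1, k_1) = 0xF52
s_3 = InvRound(s_2, k_0) = 0x577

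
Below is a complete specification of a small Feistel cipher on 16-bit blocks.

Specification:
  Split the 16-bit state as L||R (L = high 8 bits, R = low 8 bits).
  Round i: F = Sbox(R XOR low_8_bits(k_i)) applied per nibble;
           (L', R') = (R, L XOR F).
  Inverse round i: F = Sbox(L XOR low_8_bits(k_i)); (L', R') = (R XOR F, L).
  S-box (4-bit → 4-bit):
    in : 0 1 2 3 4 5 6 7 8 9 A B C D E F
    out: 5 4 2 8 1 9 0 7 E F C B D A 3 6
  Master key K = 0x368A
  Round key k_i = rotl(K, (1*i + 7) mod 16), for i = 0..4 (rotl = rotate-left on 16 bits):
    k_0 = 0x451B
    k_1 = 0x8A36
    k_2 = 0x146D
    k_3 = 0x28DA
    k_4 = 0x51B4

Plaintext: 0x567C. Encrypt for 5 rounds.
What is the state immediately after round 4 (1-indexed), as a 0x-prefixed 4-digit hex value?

0x11A0

s_0 = plaintext = 0x567C
s_1 = Round(s_0, k_0) = 0x7C51
s_2 = Round(s_1, k_1) = 0x517B
s_3 = Round(s_2, k_2) = 0x7B11
s_4 = Round(s_3, k_3) = 0x11A0
s_5 = Round(s_4, k_4) = 0xA050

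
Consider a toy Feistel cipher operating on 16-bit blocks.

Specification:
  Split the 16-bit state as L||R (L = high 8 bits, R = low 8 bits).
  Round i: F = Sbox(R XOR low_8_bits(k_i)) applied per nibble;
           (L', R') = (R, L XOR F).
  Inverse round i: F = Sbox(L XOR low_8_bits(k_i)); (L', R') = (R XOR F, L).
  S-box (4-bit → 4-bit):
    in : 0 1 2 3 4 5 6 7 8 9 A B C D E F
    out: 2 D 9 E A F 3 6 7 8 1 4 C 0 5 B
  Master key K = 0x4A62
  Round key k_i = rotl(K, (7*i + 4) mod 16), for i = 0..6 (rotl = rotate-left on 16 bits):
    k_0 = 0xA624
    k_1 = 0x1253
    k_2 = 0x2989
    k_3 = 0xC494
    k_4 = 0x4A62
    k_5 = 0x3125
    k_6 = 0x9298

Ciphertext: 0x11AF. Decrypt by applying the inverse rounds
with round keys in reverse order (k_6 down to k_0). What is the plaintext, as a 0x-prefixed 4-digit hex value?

s_0 = ciphertext = 0x11AF
s_1 = InvRound(s_0, k_6) = 0xD711
s_2 = InvRound(s_1, k_5) = 0xA8D7
s_3 = InvRound(s_2, k_4) = 0x16A8
s_4 = InvRound(s_3, k_3) = 0xD116
s_5 = InvRound(s_4, k_2) = 0xE1D1
s_6 = InvRound(s_5, k_1) = 0x98E1
s_7 = InvRound(s_6, k_0) = 0xAD98

0xAD98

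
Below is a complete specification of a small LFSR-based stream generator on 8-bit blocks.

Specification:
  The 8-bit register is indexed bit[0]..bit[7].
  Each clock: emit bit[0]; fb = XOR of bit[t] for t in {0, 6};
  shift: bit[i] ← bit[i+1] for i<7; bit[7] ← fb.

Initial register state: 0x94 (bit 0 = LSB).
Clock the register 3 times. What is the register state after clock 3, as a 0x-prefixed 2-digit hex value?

reg_0 = 0x94
clock 1: out=0, reg = 0x4A
clock 2: out=0, reg = 0xA5
clock 3: out=1, reg = 0xD2

0xD2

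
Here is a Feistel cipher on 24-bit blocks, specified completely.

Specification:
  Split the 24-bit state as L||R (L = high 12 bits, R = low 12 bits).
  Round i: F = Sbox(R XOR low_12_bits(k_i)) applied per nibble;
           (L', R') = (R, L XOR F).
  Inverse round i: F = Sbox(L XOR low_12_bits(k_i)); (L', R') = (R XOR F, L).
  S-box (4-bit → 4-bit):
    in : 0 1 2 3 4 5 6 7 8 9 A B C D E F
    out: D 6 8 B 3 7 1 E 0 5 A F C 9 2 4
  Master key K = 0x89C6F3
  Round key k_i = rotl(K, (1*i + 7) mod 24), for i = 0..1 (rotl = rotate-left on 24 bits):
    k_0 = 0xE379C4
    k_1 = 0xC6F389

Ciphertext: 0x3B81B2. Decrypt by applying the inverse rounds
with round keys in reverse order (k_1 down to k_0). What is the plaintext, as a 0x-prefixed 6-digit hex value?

0x475C04

s_0 = ciphertext = 0x3B81B2
s_1 = InvRound(s_0, k_1) = 0xC043B8
s_2 = InvRound(s_1, k_0) = 0x475C04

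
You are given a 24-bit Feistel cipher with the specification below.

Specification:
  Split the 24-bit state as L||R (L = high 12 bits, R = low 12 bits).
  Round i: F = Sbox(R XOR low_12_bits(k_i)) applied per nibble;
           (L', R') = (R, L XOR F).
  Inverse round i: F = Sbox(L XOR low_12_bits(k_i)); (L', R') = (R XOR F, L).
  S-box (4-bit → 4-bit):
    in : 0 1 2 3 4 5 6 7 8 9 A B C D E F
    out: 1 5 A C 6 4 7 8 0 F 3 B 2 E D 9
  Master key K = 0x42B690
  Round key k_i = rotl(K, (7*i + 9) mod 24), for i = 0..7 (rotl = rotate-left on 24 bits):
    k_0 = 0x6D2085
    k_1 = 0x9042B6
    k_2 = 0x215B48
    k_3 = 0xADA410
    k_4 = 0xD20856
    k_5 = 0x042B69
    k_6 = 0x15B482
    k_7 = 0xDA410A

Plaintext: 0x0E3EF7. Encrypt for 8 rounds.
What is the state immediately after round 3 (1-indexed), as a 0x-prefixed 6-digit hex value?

0x71EF2E

s_0 = plaintext = 0x0E3EF7
s_1 = Round(s_0, k_0) = 0xEF7D69
s_2 = Round(s_1, k_1) = 0xD6971E
s_3 = Round(s_2, k_2) = 0x71EF2E
s_4 = Round(s_3, k_3) = 0xF2ECD3
s_5 = Round(s_4, k_4) = 0xCD392A
s_6 = Round(s_5, k_5) = 0x92A6BF
s_7 = Round(s_6, k_6) = 0x6BF3E4
s_8 = Round(s_7, k_7) = 0x3E4C62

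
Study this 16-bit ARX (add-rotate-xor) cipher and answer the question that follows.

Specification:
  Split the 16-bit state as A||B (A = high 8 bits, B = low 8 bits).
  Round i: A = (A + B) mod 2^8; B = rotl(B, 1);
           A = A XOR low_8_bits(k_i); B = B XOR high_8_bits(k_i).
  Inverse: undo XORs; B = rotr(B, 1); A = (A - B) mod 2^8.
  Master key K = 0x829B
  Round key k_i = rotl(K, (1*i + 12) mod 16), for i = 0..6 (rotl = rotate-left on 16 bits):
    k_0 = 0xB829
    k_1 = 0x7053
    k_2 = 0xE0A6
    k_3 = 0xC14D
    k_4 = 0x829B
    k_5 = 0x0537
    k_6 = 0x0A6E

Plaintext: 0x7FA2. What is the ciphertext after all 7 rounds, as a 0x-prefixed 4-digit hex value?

0x897B

s_0 = plaintext = 0x7FA2
s_1 = Round(s_0, k_0) = 0x08FD
s_2 = Round(s_1, k_1) = 0x568B
s_3 = Round(s_2, k_2) = 0x47F7
s_4 = Round(s_3, k_3) = 0x732E
s_5 = Round(s_4, k_4) = 0x3ADE
s_6 = Round(s_5, k_5) = 0x2FB8
s_7 = Round(s_6, k_6) = 0x897B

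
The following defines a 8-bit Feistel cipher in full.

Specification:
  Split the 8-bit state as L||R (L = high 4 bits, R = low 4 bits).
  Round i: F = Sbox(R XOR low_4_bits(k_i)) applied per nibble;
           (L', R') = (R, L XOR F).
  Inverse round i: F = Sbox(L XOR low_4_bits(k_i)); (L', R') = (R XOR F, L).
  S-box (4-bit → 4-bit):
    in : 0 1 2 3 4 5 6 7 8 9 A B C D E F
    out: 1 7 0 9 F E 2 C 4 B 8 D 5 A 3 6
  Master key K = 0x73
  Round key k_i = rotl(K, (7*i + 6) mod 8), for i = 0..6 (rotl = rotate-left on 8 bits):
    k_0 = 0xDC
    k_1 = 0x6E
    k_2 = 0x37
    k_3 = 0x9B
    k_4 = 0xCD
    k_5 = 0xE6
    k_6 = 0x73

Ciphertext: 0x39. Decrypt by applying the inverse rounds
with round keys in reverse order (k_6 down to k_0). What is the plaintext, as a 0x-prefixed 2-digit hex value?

0x20

s_0 = ciphertext = 0x39
s_1 = InvRound(s_0, k_6) = 0x83
s_2 = InvRound(s_1, k_5) = 0x08
s_3 = InvRound(s_2, k_4) = 0x20
s_4 = InvRound(s_3, k_3) = 0xB2
s_5 = InvRound(s_4, k_2) = 0x7B
s_6 = InvRound(s_5, k_1) = 0x07
s_7 = InvRound(s_6, k_0) = 0x20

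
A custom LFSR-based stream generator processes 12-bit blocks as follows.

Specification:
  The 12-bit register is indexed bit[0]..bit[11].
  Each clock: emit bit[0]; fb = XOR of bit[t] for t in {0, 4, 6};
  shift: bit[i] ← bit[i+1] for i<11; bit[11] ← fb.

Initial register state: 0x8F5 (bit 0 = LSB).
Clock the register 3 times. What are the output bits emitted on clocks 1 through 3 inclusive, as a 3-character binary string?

101

reg_0 = 0x8F5
clock 1: out=1, reg = 0xC7A
clock 2: out=0, reg = 0x63D
clock 3: out=1, reg = 0x31E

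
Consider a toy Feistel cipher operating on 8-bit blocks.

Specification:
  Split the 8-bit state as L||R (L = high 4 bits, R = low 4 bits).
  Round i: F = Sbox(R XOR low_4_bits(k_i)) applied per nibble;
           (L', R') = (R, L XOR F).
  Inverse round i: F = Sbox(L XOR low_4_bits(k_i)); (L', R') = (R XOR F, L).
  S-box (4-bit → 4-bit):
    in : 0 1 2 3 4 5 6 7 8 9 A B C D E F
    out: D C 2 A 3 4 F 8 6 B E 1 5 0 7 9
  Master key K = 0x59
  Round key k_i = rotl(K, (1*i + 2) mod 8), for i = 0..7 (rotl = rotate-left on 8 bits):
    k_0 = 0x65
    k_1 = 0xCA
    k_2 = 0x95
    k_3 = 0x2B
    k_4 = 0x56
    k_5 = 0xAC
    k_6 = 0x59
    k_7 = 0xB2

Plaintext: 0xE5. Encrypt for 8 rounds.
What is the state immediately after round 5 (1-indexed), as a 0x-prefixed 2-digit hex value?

0x58

s_0 = plaintext = 0xE5
s_1 = Round(s_0, k_0) = 0x53
s_2 = Round(s_1, k_1) = 0x3E
s_3 = Round(s_2, k_2) = 0xE2
s_4 = Round(s_3, k_3) = 0x25
s_5 = Round(s_4, k_4) = 0x58
s_6 = Round(s_5, k_5) = 0x86
s_7 = Round(s_6, k_6) = 0x61
s_8 = Round(s_7, k_7) = 0x1C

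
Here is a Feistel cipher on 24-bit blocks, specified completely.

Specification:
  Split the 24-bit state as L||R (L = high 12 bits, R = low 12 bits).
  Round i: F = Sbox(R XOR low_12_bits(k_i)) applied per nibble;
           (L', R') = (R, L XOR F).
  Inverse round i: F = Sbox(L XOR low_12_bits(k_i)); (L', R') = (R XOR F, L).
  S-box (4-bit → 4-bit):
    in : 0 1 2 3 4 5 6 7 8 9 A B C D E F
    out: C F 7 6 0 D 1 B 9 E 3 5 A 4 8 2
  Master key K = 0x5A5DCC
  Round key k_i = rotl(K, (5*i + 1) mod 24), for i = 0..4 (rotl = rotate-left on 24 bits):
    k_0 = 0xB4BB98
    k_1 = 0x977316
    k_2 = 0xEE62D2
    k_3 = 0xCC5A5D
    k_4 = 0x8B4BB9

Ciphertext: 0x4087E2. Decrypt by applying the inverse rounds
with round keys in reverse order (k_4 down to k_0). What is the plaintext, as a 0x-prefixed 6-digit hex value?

s_0 = ciphertext = 0x4087E2
s_1 = InvRound(s_0, k_4) = 0x5BD408
s_2 = InvRound(s_1, k_3) = 0x6845BD
s_3 = InvRound(s_2, k_2) = 0x56C684
s_4 = InvRound(s_3, k_1) = 0x73756C
s_5 = InvRound(s_4, k_0) = 0xF5E737

0xF5E737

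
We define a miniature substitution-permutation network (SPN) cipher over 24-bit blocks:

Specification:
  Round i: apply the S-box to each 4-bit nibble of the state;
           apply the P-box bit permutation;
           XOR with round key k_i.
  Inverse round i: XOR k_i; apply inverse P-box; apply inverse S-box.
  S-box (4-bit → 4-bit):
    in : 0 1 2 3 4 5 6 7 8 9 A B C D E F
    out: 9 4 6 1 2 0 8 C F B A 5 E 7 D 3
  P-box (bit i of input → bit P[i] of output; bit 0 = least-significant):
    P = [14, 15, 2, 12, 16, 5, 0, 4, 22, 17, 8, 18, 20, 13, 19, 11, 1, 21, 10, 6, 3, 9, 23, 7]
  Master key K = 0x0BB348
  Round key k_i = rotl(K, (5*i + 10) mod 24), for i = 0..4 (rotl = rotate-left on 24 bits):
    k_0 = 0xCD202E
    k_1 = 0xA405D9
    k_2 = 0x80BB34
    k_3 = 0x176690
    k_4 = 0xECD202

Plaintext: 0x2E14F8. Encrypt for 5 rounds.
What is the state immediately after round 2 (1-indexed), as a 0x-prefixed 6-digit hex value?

0xB0F7BD

s_0 = plaintext = 0x2E14F8
s_1 = Round(s_0, k_0) = 0x46F648
s_2 = Round(s_1, k_1) = 0xB0F7BD
s_3 = Round(s_2, k_2) = 0x155A7B
s_4 = Round(s_3, k_3) = 0x912685
s_5 = Round(s_4, k_4) = 0xE1F4BB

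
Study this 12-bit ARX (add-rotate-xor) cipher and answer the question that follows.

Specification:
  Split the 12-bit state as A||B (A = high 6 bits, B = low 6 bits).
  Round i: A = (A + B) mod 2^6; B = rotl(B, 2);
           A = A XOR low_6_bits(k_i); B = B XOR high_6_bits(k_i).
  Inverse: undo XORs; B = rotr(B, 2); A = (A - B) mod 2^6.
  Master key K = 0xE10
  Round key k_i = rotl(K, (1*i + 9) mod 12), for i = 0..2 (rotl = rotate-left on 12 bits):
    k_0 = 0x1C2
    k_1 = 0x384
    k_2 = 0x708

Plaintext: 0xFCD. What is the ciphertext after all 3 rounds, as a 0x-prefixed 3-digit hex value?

s_0 = plaintext = 0xFCD
s_1 = Round(s_0, k_0) = 0x3B3
s_2 = Round(s_1, k_1) = 0x141
s_3 = Round(s_2, k_2) = 0x398

0x398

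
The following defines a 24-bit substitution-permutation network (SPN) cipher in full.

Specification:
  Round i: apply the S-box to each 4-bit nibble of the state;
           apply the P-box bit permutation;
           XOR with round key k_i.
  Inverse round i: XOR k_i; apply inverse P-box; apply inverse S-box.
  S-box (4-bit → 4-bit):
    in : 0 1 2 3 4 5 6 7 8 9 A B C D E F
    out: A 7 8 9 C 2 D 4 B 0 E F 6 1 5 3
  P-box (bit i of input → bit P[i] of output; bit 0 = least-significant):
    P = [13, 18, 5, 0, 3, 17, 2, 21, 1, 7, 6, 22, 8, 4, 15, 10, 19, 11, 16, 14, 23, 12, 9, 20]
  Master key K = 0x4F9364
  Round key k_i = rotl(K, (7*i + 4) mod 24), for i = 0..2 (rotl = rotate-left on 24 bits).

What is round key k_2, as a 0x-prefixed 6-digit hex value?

K = 0x4F9364
k_0 = rotl(K, (7*0+4) mod 24) = rotl(K, 4) = 0xF93644
k_1 = rotl(K, (7*1+4) mod 24) = rotl(K, 11) = 0x9B227C
k_2 = rotl(K, (7*2+4) mod 24) = rotl(K, 18) = 0x913E4D

0x913E4D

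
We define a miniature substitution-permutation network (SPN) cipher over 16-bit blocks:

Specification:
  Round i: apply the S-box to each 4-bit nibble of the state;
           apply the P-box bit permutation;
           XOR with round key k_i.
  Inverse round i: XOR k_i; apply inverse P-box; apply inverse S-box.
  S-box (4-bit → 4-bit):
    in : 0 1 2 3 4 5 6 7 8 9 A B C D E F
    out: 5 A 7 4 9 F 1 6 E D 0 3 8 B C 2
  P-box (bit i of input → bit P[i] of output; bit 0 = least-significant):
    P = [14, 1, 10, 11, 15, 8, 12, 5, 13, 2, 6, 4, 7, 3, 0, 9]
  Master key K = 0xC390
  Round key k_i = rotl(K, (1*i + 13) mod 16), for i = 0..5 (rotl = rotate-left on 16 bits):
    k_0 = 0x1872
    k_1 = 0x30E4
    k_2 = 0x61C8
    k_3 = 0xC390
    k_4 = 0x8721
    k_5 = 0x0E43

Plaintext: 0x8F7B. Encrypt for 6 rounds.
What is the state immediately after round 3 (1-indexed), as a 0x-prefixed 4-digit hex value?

0x874E

s_0 = plaintext = 0x8F7B
s_1 = Round(s_0, k_0) = 0x4B7D
s_2 = Round(s_1, k_1) = 0x4B62
s_3 = Round(s_2, k_2) = 0x874E
s_4 = Round(s_3, k_3) = 0x4DFD
s_5 = Round(s_4, k_4) = 0xECB7
s_6 = Round(s_5, k_5) = 0x8950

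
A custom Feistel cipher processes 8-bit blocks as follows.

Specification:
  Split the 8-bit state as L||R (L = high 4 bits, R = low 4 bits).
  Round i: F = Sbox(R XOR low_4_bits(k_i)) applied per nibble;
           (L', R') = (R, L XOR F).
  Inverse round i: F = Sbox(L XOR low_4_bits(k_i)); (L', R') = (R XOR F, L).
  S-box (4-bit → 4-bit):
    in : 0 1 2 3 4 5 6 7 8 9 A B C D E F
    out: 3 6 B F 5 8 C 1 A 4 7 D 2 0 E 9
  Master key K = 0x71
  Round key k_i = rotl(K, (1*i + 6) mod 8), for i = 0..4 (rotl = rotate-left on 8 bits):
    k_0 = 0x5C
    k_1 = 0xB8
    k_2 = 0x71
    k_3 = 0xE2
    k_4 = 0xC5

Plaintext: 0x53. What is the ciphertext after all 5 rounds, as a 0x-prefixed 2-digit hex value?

s_0 = plaintext = 0x53
s_1 = Round(s_0, k_0) = 0x3C
s_2 = Round(s_1, k_1) = 0xC6
s_3 = Round(s_2, k_2) = 0x6D
s_4 = Round(s_3, k_3) = 0xDF
s_5 = Round(s_4, k_4) = 0xFA

0xFA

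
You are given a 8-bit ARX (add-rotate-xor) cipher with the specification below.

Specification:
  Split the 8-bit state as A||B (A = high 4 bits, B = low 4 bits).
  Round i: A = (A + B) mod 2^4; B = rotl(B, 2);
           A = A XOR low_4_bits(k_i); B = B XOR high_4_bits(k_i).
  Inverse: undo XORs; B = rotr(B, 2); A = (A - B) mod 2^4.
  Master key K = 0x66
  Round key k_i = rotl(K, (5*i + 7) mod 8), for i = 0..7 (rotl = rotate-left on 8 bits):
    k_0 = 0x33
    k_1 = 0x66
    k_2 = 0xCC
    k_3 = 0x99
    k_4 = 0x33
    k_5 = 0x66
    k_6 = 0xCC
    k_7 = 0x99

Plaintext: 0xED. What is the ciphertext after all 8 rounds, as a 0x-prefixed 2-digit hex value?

0x0D

s_0 = plaintext = 0xED
s_1 = Round(s_0, k_0) = 0x84
s_2 = Round(s_1, k_1) = 0xA7
s_3 = Round(s_2, k_2) = 0xD1
s_4 = Round(s_3, k_3) = 0x7D
s_5 = Round(s_4, k_4) = 0x74
s_6 = Round(s_5, k_5) = 0xD7
s_7 = Round(s_6, k_6) = 0x81
s_8 = Round(s_7, k_7) = 0x0D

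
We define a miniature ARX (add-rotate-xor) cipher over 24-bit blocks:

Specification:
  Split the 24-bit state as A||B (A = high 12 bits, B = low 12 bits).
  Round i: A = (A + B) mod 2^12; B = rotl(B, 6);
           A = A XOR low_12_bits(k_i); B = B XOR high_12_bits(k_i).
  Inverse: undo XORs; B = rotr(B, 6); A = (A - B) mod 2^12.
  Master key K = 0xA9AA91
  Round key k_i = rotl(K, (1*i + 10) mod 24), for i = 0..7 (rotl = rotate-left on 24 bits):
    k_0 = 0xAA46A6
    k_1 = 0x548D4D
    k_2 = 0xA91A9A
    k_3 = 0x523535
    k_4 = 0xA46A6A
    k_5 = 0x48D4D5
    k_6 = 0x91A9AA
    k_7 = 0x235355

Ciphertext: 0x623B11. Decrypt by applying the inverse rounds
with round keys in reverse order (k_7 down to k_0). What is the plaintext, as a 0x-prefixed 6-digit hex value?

0x2A578F

s_0 = ciphertext = 0x623B11
s_1 = InvRound(s_0, k_7) = 0xC52924
s_2 = InvRound(s_1, k_6) = 0x678F80
s_3 = InvRound(s_2, k_5) = 0xF4136C
s_4 = InvRound(s_3, k_4) = 0xA87AA4
s_5 = InvRound(s_4, k_3) = 0xDB41FE
s_6 = InvRound(s_5, k_2) = 0xB41BED
s_7 = InvRound(s_6, k_1) = 0xC9297A
s_8 = InvRound(s_7, k_0) = 0x2A578F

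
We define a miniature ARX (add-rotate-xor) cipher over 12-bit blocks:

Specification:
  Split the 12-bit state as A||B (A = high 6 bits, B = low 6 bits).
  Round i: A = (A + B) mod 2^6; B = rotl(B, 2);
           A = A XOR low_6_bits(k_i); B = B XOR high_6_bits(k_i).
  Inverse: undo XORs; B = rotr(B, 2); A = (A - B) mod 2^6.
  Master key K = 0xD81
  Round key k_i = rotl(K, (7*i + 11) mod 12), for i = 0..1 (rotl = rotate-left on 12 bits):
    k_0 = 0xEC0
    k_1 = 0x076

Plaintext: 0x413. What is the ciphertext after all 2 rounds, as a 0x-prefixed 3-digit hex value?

s_0 = plaintext = 0x413
s_1 = Round(s_0, k_0) = 0x8F6
s_2 = Round(s_1, k_1) = 0xBDA

0xBDA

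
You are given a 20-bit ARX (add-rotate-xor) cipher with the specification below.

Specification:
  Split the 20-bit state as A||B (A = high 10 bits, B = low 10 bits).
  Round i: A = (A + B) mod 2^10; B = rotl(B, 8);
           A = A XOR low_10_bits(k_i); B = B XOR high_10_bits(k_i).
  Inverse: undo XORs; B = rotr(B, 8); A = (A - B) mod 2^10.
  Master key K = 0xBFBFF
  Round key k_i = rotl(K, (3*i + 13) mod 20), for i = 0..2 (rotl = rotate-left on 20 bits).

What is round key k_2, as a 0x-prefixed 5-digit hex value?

K = 0xBFBFF
k_0 = rotl(K, (3*0+13) mod 20) = rotl(K, 13) = 0xFF7F7
k_1 = rotl(K, (3*1+13) mod 20) = rotl(K, 16) = 0xFBFBF
k_2 = rotl(K, (3*2+13) mod 20) = rotl(K, 19) = 0xDFDFF

0xDFDFF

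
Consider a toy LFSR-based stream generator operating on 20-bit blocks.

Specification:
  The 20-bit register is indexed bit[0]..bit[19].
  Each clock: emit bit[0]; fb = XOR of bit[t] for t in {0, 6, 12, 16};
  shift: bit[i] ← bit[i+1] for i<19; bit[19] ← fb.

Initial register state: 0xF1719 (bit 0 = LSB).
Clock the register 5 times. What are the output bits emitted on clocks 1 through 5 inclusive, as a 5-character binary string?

reg_0 = 0xF1719
clock 1: out=1, reg = 0xF8B8C
clock 2: out=0, reg = 0xFC5C6
clock 3: out=0, reg = 0x7E2E3
clock 4: out=1, reg = 0xBF171
clock 5: out=1, reg = 0x5F8B8

10011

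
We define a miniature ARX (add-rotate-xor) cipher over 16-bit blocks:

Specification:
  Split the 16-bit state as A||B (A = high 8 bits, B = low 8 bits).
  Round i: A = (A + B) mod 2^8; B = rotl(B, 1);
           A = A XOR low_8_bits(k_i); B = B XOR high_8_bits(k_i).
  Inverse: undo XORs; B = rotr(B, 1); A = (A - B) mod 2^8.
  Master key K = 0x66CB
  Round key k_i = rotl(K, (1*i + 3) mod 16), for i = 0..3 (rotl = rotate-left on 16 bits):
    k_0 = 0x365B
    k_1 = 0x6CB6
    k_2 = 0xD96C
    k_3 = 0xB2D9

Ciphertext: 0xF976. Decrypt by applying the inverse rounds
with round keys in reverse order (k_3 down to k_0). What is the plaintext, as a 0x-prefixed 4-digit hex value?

s_0 = ciphertext = 0xF976
s_1 = InvRound(s_0, k_3) = 0xBE62
s_2 = InvRound(s_1, k_2) = 0xF5DD
s_3 = InvRound(s_2, k_1) = 0x6BD8
s_4 = InvRound(s_3, k_0) = 0xB977

0xB977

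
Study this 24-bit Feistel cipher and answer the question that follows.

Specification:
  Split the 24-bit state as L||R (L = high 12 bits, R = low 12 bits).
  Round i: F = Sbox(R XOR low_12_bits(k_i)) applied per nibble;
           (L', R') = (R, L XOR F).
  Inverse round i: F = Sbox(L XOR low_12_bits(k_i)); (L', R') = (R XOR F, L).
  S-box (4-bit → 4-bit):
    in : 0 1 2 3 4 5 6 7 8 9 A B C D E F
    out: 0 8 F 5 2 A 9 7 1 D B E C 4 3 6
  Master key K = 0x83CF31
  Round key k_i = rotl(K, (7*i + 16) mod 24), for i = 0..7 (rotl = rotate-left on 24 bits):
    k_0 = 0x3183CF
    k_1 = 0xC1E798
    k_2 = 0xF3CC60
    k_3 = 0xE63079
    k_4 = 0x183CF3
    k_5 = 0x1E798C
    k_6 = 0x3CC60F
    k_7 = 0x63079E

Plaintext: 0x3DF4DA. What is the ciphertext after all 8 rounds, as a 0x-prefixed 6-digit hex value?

s_0 = plaintext = 0x3DF4DA
s_1 = Round(s_0, k_0) = 0x4DA455
s_2 = Round(s_1, k_1) = 0x45511E
s_3 = Round(s_2, k_2) = 0x11E026
s_4 = Round(s_3, k_3) = 0x0261B8
s_5 = Round(s_4, k_4) = 0x1B8408
s_6 = Round(s_5, k_5) = 0x4085AA
s_7 = Round(s_6, k_6) = 0x5AA1B2
s_8 = Round(s_7, k_7) = 0x1B2C56

0x1B2C56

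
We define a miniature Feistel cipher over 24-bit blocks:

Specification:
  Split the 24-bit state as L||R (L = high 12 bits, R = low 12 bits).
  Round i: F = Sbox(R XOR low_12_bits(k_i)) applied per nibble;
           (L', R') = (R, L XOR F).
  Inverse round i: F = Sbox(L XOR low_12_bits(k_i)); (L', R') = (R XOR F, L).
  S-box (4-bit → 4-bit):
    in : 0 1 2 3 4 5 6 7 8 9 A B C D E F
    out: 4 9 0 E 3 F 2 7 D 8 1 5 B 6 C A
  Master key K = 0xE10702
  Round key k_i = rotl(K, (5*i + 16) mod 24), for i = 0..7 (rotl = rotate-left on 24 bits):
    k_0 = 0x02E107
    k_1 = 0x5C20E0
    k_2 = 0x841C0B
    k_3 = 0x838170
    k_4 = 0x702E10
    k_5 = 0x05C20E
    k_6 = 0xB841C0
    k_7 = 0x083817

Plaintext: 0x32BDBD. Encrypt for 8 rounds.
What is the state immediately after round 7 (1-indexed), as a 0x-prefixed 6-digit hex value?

s_0 = plaintext = 0x32BDBD
s_1 = Round(s_0, k_0) = 0xDBD87A
s_2 = Round(s_1, k_1) = 0x87A03C
s_3 = Round(s_2, k_2) = 0x03C39D
s_4 = Round(s_3, k_3) = 0x39D0FA
s_5 = Round(s_4, k_4) = 0x0FAF5C
s_6 = Round(s_5, k_5) = 0xF5C60A
s_7 = Round(s_6, k_6) = 0x60A8ED
s_8 = Round(s_7, k_7) = 0x8ED2AB

0x60A8ED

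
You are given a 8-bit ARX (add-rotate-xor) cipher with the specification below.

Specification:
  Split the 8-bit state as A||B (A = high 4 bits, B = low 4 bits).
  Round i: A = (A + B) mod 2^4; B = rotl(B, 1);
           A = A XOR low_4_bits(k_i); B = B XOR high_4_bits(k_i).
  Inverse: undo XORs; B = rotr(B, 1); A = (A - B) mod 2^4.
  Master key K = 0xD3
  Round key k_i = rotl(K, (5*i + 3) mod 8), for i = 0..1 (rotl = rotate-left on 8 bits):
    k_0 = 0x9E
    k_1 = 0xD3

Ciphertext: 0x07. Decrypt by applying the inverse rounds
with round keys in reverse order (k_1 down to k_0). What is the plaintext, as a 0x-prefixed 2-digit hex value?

s_0 = ciphertext = 0x07
s_1 = InvRound(s_0, k_1) = 0xE5
s_2 = InvRound(s_1, k_0) = 0xA6

0xA6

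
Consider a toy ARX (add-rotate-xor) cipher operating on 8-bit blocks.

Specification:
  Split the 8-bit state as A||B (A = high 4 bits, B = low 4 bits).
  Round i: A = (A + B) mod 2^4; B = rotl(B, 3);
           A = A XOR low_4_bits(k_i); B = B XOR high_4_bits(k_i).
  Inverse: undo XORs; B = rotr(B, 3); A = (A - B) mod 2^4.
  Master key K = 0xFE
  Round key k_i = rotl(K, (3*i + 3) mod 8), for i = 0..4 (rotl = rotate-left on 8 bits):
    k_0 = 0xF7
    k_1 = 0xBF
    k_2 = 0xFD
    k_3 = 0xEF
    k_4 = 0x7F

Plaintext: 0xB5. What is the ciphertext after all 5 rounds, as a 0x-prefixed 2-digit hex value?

0xBD

s_0 = plaintext = 0xB5
s_1 = Round(s_0, k_0) = 0x75
s_2 = Round(s_1, k_1) = 0x31
s_3 = Round(s_2, k_2) = 0x97
s_4 = Round(s_3, k_3) = 0xF5
s_5 = Round(s_4, k_4) = 0xBD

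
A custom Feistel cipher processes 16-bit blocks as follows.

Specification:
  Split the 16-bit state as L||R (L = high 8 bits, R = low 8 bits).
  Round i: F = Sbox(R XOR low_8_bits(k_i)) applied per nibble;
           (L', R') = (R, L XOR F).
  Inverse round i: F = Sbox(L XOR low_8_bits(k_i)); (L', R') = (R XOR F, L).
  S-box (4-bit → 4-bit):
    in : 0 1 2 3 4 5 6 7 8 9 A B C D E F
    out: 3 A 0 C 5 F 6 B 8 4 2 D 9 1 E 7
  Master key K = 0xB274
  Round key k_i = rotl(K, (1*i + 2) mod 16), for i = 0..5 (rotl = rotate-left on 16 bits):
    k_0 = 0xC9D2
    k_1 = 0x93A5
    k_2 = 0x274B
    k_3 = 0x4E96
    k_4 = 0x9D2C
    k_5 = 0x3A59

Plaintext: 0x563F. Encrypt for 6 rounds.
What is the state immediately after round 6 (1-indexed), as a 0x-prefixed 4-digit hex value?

0x140B

s_0 = plaintext = 0x563F
s_1 = Round(s_0, k_0) = 0x3FB7
s_2 = Round(s_1, k_1) = 0xB79F
s_3 = Round(s_2, k_2) = 0x9FA2
s_4 = Round(s_3, k_3) = 0xA25A
s_5 = Round(s_4, k_4) = 0x5A14
s_6 = Round(s_5, k_5) = 0x140B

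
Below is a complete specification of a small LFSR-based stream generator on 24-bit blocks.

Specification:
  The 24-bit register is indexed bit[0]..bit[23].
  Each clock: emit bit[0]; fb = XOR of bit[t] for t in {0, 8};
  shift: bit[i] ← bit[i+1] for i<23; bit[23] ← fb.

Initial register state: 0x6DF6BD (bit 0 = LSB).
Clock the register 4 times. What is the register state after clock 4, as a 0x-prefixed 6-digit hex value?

reg_0 = 0x6DF6BD
clock 1: out=1, reg = 0xB6FB5E
clock 2: out=0, reg = 0xDB7DAF
clock 3: out=1, reg = 0x6DBED7
clock 4: out=1, reg = 0xB6DF6B

0xB6DF6B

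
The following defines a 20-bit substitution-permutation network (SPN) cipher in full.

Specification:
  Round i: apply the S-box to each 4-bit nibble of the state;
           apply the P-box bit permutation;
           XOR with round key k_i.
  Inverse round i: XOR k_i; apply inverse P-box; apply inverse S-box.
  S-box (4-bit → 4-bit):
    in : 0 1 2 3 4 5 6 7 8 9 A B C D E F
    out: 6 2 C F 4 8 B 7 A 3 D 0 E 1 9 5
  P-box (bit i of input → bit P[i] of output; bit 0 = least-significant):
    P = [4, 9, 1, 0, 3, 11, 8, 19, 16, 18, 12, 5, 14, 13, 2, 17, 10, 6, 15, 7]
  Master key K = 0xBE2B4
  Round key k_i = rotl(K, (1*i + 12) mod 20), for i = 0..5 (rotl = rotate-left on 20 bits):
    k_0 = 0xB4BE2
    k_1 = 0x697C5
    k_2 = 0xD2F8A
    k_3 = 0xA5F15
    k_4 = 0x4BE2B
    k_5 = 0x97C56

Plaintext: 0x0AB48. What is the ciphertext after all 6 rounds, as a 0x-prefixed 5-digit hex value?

0x5646E

s_0 = plaintext = 0x0AB48
s_1 = Round(s_0, k_0) = 0x988A7
s_2 = Round(s_1, k_1) = 0x8B0BF
s_3 = Round(s_2, k_2) = 0x93F58
s_4 = Round(s_3, k_3) = 0x12950
s_5 = Round(s_4, k_4) = 0xBBC6D
s_6 = Round(s_5, k_5) = 0x5646E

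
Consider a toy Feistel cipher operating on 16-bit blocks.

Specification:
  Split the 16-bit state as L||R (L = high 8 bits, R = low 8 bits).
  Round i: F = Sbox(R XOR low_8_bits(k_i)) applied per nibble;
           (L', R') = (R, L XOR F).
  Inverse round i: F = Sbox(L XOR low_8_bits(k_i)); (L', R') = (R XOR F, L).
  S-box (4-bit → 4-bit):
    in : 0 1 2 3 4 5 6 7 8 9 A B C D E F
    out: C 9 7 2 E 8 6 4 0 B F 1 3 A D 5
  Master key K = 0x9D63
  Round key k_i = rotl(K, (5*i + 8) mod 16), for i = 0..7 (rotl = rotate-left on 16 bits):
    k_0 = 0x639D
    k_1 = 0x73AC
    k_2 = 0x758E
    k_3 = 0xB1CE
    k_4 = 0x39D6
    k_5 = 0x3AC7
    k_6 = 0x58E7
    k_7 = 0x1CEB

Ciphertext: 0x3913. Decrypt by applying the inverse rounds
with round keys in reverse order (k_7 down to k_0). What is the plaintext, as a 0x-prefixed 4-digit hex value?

s_0 = ciphertext = 0x3913
s_1 = InvRound(s_0, k_7) = 0xB439
s_2 = InvRound(s_1, k_6) = 0xBBB4
s_3 = InvRound(s_2, k_5) = 0xF7BB
s_4 = InvRound(s_3, k_4) = 0xC2F7
s_5 = InvRound(s_4, k_3) = 0x34C2
s_6 = InvRound(s_5, k_2) = 0xDD34
s_7 = InvRound(s_6, k_1) = 0x7DDD
s_8 = InvRound(s_7, k_0) = 0x017D

0x017D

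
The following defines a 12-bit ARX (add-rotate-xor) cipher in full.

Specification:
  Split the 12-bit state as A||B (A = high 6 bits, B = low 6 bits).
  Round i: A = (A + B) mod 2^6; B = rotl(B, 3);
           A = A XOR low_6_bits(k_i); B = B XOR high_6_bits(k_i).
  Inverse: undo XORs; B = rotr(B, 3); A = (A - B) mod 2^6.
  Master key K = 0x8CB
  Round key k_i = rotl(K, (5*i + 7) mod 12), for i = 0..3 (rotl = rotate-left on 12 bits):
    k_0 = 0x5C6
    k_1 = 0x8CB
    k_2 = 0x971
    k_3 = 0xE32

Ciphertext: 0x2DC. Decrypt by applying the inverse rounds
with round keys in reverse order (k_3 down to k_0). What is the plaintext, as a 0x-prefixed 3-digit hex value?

s_0 = ciphertext = 0x2DC
s_1 = InvRound(s_0, k_3) = 0x564
s_2 = InvRound(s_1, k_2) = 0x708
s_3 = InvRound(s_2, k_1) = 0xE9D
s_4 = InvRound(s_3, k_0) = 0xAD1

0xAD1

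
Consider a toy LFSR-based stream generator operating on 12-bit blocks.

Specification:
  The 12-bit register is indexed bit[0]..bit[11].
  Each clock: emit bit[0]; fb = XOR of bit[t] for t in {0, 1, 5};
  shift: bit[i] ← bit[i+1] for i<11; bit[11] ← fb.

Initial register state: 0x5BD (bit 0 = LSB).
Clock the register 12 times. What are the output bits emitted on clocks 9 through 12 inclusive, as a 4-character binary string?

1010

reg_0 = 0x5BD
clock 1: out=1, reg = 0x2DE
clock 2: out=0, reg = 0x96F
clock 3: out=1, reg = 0xCB7
clock 4: out=1, reg = 0xE5B
clock 5: out=1, reg = 0x72D
clock 6: out=1, reg = 0x396
clock 7: out=0, reg = 0x9CB
clock 8: out=1, reg = 0x4E5
clock 9: out=1, reg = 0x272
clock 10: out=0, reg = 0x139
clock 11: out=1, reg = 0x09C
clock 12: out=0, reg = 0x04E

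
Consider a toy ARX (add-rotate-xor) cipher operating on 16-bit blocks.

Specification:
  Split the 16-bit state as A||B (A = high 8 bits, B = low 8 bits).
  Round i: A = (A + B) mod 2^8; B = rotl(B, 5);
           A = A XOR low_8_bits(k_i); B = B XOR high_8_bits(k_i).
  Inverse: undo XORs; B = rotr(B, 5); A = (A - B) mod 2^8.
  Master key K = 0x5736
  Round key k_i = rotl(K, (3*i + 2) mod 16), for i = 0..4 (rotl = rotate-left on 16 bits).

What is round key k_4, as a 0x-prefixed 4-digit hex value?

K = 0x5736
k_0 = rotl(K, (3*0+2) mod 16) = rotl(K, 2) = 0x5CD9
k_1 = rotl(K, (3*1+2) mod 16) = rotl(K, 5) = 0xE6CA
k_2 = rotl(K, (3*2+2) mod 16) = rotl(K, 8) = 0x3657
k_3 = rotl(K, (3*3+2) mod 16) = rotl(K, 11) = 0xB2B9
k_4 = rotl(K, (3*4+2) mod 16) = rotl(K, 14) = 0x95CD

0x95CD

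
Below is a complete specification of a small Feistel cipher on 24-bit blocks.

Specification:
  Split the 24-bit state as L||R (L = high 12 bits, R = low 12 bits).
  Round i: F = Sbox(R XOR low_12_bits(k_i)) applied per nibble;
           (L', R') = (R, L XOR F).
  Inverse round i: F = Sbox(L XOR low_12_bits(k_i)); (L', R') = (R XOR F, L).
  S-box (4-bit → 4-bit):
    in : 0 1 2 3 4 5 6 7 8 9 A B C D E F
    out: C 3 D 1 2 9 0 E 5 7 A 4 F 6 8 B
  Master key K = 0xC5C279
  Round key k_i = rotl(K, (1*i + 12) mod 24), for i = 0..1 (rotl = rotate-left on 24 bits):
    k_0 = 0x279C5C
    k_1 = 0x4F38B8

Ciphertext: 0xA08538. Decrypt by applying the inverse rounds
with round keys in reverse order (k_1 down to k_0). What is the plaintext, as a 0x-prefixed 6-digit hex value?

s_0 = ciphertext = 0xA08538
s_1 = InvRound(s_0, k_1) = 0x874A08
s_2 = InvRound(s_1, k_0) = 0x8DD874

0x8DD874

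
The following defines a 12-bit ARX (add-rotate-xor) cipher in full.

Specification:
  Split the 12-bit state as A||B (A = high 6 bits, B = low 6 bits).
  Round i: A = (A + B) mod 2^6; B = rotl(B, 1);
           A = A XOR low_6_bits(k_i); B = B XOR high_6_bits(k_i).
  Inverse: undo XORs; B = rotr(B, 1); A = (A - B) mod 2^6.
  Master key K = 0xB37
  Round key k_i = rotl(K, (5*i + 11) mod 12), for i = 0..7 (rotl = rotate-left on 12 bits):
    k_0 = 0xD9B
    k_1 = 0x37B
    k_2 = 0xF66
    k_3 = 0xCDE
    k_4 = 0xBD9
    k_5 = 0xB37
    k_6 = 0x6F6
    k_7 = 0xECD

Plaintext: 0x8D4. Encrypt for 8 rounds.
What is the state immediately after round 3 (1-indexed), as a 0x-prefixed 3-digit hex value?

s_0 = plaintext = 0x8D4
s_1 = Round(s_0, k_0) = 0xB1E
s_2 = Round(s_1, k_1) = 0xC71
s_3 = Round(s_2, k_2) = 0x11E
s_4 = Round(s_3, k_3) = 0xF0F
s_5 = Round(s_4, k_4) = 0x4B1
s_6 = Round(s_5, k_5) = 0xD0F
s_7 = Round(s_6, k_6) = 0xD45
s_8 = Round(s_7, k_7) = 0xDF1

0x11E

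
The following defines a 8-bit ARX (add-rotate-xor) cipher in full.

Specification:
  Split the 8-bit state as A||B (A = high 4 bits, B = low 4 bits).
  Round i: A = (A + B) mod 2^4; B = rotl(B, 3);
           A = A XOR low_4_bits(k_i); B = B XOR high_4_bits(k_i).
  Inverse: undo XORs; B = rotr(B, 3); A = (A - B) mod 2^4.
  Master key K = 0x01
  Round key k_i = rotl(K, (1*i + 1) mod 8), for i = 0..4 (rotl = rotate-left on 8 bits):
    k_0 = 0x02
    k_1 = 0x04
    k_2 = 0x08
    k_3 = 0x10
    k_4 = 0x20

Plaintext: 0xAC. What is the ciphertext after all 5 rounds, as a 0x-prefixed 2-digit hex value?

0xFC

s_0 = plaintext = 0xAC
s_1 = Round(s_0, k_0) = 0x46
s_2 = Round(s_1, k_1) = 0xE3
s_3 = Round(s_2, k_2) = 0x99
s_4 = Round(s_3, k_3) = 0x2D
s_5 = Round(s_4, k_4) = 0xFC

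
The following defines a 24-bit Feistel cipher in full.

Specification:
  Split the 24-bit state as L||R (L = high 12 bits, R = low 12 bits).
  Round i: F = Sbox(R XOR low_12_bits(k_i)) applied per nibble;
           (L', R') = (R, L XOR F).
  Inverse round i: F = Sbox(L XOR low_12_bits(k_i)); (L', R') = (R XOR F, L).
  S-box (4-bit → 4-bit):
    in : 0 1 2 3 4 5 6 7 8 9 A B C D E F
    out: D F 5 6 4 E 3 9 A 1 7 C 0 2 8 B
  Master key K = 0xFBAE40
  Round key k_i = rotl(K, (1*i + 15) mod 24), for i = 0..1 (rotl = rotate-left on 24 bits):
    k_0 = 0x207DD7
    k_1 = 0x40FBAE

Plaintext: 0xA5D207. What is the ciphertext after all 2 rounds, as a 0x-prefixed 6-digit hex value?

s_0 = plaintext = 0xA5D207
s_1 = Round(s_0, k_0) = 0x207170
s_2 = Round(s_1, k_1) = 0x17052F

0x17052F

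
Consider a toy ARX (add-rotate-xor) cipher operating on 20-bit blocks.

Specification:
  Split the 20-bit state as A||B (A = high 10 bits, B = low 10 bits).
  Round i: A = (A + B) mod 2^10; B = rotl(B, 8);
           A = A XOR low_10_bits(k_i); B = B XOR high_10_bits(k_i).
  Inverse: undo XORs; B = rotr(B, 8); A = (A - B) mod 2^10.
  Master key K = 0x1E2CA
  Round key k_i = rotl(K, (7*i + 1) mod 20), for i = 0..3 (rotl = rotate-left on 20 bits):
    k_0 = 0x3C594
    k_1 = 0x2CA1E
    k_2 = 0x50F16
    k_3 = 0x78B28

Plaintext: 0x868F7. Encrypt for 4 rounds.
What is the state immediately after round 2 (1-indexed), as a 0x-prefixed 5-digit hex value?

s_0 = plaintext = 0x868F7
s_1 = Round(s_0, k_0) = 0xA17CC
s_2 = Round(s_1, k_1) = 0x13C41
s_3 = Round(s_2, k_2) = 0xE1853
s_4 = Round(s_3, k_3) = 0x3C6F6

0x13C41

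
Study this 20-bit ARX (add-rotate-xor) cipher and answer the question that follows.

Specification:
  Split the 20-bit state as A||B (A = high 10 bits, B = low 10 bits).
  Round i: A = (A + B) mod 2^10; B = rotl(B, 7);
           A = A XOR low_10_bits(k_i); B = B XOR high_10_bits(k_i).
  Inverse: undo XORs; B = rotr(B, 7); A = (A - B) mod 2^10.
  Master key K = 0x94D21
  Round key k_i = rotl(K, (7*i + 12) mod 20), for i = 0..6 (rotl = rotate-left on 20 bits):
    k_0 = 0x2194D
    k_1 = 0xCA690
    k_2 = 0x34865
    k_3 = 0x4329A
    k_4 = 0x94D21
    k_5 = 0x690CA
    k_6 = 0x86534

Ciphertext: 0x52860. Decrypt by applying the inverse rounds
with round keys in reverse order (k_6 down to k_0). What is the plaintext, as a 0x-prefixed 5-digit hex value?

s_0 = ciphertext = 0x52860
s_1 = InvRound(s_0, k_6) = 0x2CBCC
s_2 = InvRound(s_1, k_5) = 0x4D344
s_3 = InvRound(s_2, k_4) = 0xD6CBA
s_4 = InvRound(s_3, k_3) = 0x039B3
s_5 = InvRound(s_4, k_2) = 0x5870A
s_6 = InvRound(s_5, k_1) = 0xB6518
s_7 = InvRound(s_6, k_0) = 0xA84F3

0xA84F3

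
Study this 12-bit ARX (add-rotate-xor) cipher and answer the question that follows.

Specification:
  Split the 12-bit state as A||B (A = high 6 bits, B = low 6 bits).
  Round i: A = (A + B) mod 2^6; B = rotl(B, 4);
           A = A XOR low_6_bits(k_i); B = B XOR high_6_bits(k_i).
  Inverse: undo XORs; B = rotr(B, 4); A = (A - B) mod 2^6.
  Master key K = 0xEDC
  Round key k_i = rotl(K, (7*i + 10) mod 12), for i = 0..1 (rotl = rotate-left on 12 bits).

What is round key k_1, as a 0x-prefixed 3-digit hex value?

0xB9D

K = 0xEDC
k_0 = rotl(K, (7*0+10) mod 12) = rotl(K, 10) = 0x3B7
k_1 = rotl(K, (7*1+10) mod 12) = rotl(K, 5) = 0xB9D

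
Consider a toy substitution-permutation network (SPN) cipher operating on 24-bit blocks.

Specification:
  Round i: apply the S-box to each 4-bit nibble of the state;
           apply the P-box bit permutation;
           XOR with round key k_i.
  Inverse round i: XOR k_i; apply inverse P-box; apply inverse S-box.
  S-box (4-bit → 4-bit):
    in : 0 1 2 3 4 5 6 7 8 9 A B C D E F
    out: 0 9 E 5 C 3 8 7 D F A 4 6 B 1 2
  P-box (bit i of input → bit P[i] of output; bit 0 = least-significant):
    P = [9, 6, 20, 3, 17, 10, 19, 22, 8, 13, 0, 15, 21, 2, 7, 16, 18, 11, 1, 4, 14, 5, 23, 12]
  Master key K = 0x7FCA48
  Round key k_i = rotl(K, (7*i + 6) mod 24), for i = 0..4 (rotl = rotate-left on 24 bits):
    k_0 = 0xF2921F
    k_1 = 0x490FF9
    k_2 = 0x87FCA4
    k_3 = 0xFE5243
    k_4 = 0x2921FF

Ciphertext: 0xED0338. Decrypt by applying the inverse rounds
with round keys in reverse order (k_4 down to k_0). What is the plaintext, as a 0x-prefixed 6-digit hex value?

s_0 = ciphertext = 0xED0338
s_1 = InvRound(s_0, k_4) = 0xB3CC65
s_2 = InvRound(s_1, k_3) = 0xA7A62E
s_3 = InvRound(s_2, k_2) = 0x1C3001
s_4 = InvRound(s_3, k_1) = 0xAD45A9
s_5 = InvRound(s_4, k_0) = 0xD82193

0xD82193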